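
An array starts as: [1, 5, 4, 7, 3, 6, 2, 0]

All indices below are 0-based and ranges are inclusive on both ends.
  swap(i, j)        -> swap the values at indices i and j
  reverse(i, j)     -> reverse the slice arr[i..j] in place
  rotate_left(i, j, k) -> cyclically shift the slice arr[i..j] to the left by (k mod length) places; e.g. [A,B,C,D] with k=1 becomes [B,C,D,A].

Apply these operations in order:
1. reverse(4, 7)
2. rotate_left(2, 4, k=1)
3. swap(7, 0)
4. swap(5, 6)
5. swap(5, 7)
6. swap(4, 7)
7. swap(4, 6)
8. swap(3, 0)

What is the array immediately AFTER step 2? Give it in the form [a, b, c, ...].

After 1 (reverse(4, 7)): [1, 5, 4, 7, 0, 2, 6, 3]
After 2 (rotate_left(2, 4, k=1)): [1, 5, 7, 0, 4, 2, 6, 3]

Answer: [1, 5, 7, 0, 4, 2, 6, 3]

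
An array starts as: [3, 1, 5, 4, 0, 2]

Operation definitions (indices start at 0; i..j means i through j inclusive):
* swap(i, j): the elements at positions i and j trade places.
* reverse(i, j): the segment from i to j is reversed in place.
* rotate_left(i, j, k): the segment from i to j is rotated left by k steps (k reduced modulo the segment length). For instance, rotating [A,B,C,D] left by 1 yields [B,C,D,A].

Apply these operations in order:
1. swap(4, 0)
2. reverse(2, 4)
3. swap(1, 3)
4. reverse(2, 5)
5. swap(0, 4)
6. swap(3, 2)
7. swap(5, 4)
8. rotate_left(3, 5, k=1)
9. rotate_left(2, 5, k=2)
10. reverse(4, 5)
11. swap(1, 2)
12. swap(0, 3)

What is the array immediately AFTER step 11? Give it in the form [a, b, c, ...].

After 1 (swap(4, 0)): [0, 1, 5, 4, 3, 2]
After 2 (reverse(2, 4)): [0, 1, 3, 4, 5, 2]
After 3 (swap(1, 3)): [0, 4, 3, 1, 5, 2]
After 4 (reverse(2, 5)): [0, 4, 2, 5, 1, 3]
After 5 (swap(0, 4)): [1, 4, 2, 5, 0, 3]
After 6 (swap(3, 2)): [1, 4, 5, 2, 0, 3]
After 7 (swap(5, 4)): [1, 4, 5, 2, 3, 0]
After 8 (rotate_left(3, 5, k=1)): [1, 4, 5, 3, 0, 2]
After 9 (rotate_left(2, 5, k=2)): [1, 4, 0, 2, 5, 3]
After 10 (reverse(4, 5)): [1, 4, 0, 2, 3, 5]
After 11 (swap(1, 2)): [1, 0, 4, 2, 3, 5]

Answer: [1, 0, 4, 2, 3, 5]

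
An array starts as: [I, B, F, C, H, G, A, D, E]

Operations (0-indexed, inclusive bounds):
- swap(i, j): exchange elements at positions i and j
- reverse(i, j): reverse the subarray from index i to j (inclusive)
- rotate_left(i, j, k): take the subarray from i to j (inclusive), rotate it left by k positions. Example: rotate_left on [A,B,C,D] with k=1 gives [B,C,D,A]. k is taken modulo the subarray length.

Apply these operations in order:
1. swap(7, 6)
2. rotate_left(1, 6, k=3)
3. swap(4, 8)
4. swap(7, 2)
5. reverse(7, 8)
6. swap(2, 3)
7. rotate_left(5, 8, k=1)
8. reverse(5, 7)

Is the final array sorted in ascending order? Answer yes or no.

Answer: no

Derivation:
After 1 (swap(7, 6)): [I, B, F, C, H, G, D, A, E]
After 2 (rotate_left(1, 6, k=3)): [I, H, G, D, B, F, C, A, E]
After 3 (swap(4, 8)): [I, H, G, D, E, F, C, A, B]
After 4 (swap(7, 2)): [I, H, A, D, E, F, C, G, B]
After 5 (reverse(7, 8)): [I, H, A, D, E, F, C, B, G]
After 6 (swap(2, 3)): [I, H, D, A, E, F, C, B, G]
After 7 (rotate_left(5, 8, k=1)): [I, H, D, A, E, C, B, G, F]
After 8 (reverse(5, 7)): [I, H, D, A, E, G, B, C, F]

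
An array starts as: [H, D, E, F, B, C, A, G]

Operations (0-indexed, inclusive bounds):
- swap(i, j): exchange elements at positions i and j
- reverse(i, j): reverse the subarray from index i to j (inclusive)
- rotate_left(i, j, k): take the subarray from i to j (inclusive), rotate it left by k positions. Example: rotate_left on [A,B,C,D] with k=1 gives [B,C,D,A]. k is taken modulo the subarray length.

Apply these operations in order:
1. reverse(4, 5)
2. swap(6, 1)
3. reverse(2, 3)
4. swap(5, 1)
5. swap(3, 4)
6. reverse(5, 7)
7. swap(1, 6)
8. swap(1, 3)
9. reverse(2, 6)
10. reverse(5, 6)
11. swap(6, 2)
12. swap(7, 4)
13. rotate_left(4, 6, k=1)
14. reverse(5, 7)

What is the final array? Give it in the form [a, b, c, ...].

Answer: [H, C, D, G, F, E, A, B]

Derivation:
After 1 (reverse(4, 5)): [H, D, E, F, C, B, A, G]
After 2 (swap(6, 1)): [H, A, E, F, C, B, D, G]
After 3 (reverse(2, 3)): [H, A, F, E, C, B, D, G]
After 4 (swap(5, 1)): [H, B, F, E, C, A, D, G]
After 5 (swap(3, 4)): [H, B, F, C, E, A, D, G]
After 6 (reverse(5, 7)): [H, B, F, C, E, G, D, A]
After 7 (swap(1, 6)): [H, D, F, C, E, G, B, A]
After 8 (swap(1, 3)): [H, C, F, D, E, G, B, A]
After 9 (reverse(2, 6)): [H, C, B, G, E, D, F, A]
After 10 (reverse(5, 6)): [H, C, B, G, E, F, D, A]
After 11 (swap(6, 2)): [H, C, D, G, E, F, B, A]
After 12 (swap(7, 4)): [H, C, D, G, A, F, B, E]
After 13 (rotate_left(4, 6, k=1)): [H, C, D, G, F, B, A, E]
After 14 (reverse(5, 7)): [H, C, D, G, F, E, A, B]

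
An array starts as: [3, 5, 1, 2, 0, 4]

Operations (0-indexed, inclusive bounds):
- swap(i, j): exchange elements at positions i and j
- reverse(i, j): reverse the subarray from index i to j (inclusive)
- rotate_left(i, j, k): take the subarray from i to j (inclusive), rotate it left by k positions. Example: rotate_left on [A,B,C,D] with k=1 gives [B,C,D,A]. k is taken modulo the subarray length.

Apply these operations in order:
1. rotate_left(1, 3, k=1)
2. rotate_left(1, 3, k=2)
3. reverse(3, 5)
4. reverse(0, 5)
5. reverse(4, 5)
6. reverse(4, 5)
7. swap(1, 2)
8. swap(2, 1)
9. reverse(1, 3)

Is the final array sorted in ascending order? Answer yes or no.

After 1 (rotate_left(1, 3, k=1)): [3, 1, 2, 5, 0, 4]
After 2 (rotate_left(1, 3, k=2)): [3, 5, 1, 2, 0, 4]
After 3 (reverse(3, 5)): [3, 5, 1, 4, 0, 2]
After 4 (reverse(0, 5)): [2, 0, 4, 1, 5, 3]
After 5 (reverse(4, 5)): [2, 0, 4, 1, 3, 5]
After 6 (reverse(4, 5)): [2, 0, 4, 1, 5, 3]
After 7 (swap(1, 2)): [2, 4, 0, 1, 5, 3]
After 8 (swap(2, 1)): [2, 0, 4, 1, 5, 3]
After 9 (reverse(1, 3)): [2, 1, 4, 0, 5, 3]

Answer: no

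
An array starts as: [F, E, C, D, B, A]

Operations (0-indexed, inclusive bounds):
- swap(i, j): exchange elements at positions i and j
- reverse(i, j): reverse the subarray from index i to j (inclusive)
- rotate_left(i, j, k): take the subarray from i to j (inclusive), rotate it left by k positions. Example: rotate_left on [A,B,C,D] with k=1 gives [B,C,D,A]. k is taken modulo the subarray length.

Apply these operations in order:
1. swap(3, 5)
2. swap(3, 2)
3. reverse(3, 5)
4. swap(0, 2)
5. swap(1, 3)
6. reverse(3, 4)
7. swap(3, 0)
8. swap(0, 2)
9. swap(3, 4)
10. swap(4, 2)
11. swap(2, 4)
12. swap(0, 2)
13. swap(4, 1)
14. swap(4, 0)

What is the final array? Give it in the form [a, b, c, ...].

After 1 (swap(3, 5)): [F, E, C, A, B, D]
After 2 (swap(3, 2)): [F, E, A, C, B, D]
After 3 (reverse(3, 5)): [F, E, A, D, B, C]
After 4 (swap(0, 2)): [A, E, F, D, B, C]
After 5 (swap(1, 3)): [A, D, F, E, B, C]
After 6 (reverse(3, 4)): [A, D, F, B, E, C]
After 7 (swap(3, 0)): [B, D, F, A, E, C]
After 8 (swap(0, 2)): [F, D, B, A, E, C]
After 9 (swap(3, 4)): [F, D, B, E, A, C]
After 10 (swap(4, 2)): [F, D, A, E, B, C]
After 11 (swap(2, 4)): [F, D, B, E, A, C]
After 12 (swap(0, 2)): [B, D, F, E, A, C]
After 13 (swap(4, 1)): [B, A, F, E, D, C]
After 14 (swap(4, 0)): [D, A, F, E, B, C]

Answer: [D, A, F, E, B, C]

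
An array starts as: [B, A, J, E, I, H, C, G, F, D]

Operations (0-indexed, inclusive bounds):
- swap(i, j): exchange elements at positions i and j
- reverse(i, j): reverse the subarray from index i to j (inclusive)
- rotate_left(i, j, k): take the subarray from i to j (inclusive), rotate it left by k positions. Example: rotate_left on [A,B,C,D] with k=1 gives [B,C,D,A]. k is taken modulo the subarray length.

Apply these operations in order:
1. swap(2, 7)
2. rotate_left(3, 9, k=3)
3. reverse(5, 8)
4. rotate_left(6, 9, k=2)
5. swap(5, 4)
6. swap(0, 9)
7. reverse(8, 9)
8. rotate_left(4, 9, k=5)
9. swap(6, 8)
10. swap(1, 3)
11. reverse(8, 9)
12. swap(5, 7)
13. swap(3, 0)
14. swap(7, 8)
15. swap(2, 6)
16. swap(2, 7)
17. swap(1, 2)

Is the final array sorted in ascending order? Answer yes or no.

Answer: yes

Derivation:
After 1 (swap(2, 7)): [B, A, G, E, I, H, C, J, F, D]
After 2 (rotate_left(3, 9, k=3)): [B, A, G, C, J, F, D, E, I, H]
After 3 (reverse(5, 8)): [B, A, G, C, J, I, E, D, F, H]
After 4 (rotate_left(6, 9, k=2)): [B, A, G, C, J, I, F, H, E, D]
After 5 (swap(5, 4)): [B, A, G, C, I, J, F, H, E, D]
After 6 (swap(0, 9)): [D, A, G, C, I, J, F, H, E, B]
After 7 (reverse(8, 9)): [D, A, G, C, I, J, F, H, B, E]
After 8 (rotate_left(4, 9, k=5)): [D, A, G, C, E, I, J, F, H, B]
After 9 (swap(6, 8)): [D, A, G, C, E, I, H, F, J, B]
After 10 (swap(1, 3)): [D, C, G, A, E, I, H, F, J, B]
After 11 (reverse(8, 9)): [D, C, G, A, E, I, H, F, B, J]
After 12 (swap(5, 7)): [D, C, G, A, E, F, H, I, B, J]
After 13 (swap(3, 0)): [A, C, G, D, E, F, H, I, B, J]
After 14 (swap(7, 8)): [A, C, G, D, E, F, H, B, I, J]
After 15 (swap(2, 6)): [A, C, H, D, E, F, G, B, I, J]
After 16 (swap(2, 7)): [A, C, B, D, E, F, G, H, I, J]
After 17 (swap(1, 2)): [A, B, C, D, E, F, G, H, I, J]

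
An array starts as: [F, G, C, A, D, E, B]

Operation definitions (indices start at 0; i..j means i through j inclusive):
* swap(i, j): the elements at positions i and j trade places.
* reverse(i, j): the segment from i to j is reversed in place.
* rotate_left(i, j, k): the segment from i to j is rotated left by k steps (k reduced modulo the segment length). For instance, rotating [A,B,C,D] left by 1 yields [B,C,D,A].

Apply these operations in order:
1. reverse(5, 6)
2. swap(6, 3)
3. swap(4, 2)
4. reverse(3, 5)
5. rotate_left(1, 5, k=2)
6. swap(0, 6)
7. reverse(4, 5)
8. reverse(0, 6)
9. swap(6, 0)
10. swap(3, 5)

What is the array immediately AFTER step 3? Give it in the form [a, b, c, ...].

Answer: [F, G, D, E, C, B, A]

Derivation:
After 1 (reverse(5, 6)): [F, G, C, A, D, B, E]
After 2 (swap(6, 3)): [F, G, C, E, D, B, A]
After 3 (swap(4, 2)): [F, G, D, E, C, B, A]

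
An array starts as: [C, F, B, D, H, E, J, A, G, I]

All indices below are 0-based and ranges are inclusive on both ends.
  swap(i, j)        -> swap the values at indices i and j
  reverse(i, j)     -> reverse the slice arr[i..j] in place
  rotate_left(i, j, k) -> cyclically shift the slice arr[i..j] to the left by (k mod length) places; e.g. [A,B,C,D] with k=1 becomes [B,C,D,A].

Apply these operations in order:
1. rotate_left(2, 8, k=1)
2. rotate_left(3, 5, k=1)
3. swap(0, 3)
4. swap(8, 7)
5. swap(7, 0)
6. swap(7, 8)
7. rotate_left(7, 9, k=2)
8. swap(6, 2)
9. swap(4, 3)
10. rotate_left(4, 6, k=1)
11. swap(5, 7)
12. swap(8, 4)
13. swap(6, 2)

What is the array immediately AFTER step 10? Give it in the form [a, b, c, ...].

Answer: [B, F, A, J, H, D, C, I, G, E]

Derivation:
After 1 (rotate_left(2, 8, k=1)): [C, F, D, H, E, J, A, G, B, I]
After 2 (rotate_left(3, 5, k=1)): [C, F, D, E, J, H, A, G, B, I]
After 3 (swap(0, 3)): [E, F, D, C, J, H, A, G, B, I]
After 4 (swap(8, 7)): [E, F, D, C, J, H, A, B, G, I]
After 5 (swap(7, 0)): [B, F, D, C, J, H, A, E, G, I]
After 6 (swap(7, 8)): [B, F, D, C, J, H, A, G, E, I]
After 7 (rotate_left(7, 9, k=2)): [B, F, D, C, J, H, A, I, G, E]
After 8 (swap(6, 2)): [B, F, A, C, J, H, D, I, G, E]
After 9 (swap(4, 3)): [B, F, A, J, C, H, D, I, G, E]
After 10 (rotate_left(4, 6, k=1)): [B, F, A, J, H, D, C, I, G, E]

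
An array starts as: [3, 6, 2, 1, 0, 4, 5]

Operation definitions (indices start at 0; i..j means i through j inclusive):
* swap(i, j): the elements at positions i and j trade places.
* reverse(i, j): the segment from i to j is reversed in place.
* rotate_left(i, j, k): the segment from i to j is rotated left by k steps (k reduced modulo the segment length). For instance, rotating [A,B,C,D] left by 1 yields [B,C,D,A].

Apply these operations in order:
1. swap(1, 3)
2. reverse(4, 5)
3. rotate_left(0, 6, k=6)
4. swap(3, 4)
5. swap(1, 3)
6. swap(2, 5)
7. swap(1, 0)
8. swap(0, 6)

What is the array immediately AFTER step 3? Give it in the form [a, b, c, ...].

After 1 (swap(1, 3)): [3, 1, 2, 6, 0, 4, 5]
After 2 (reverse(4, 5)): [3, 1, 2, 6, 4, 0, 5]
After 3 (rotate_left(0, 6, k=6)): [5, 3, 1, 2, 6, 4, 0]

Answer: [5, 3, 1, 2, 6, 4, 0]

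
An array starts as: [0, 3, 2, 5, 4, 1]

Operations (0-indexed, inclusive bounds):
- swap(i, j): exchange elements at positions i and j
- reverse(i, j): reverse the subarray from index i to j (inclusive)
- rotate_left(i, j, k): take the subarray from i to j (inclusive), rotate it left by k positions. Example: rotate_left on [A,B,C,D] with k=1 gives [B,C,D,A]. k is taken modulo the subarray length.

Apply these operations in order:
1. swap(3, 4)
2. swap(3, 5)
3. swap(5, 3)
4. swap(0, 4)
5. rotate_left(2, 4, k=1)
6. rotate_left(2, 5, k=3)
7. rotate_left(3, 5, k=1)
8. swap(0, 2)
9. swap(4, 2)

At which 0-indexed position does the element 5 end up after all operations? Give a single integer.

Answer: 4

Derivation:
After 1 (swap(3, 4)): [0, 3, 2, 4, 5, 1]
After 2 (swap(3, 5)): [0, 3, 2, 1, 5, 4]
After 3 (swap(5, 3)): [0, 3, 2, 4, 5, 1]
After 4 (swap(0, 4)): [5, 3, 2, 4, 0, 1]
After 5 (rotate_left(2, 4, k=1)): [5, 3, 4, 0, 2, 1]
After 6 (rotate_left(2, 5, k=3)): [5, 3, 1, 4, 0, 2]
After 7 (rotate_left(3, 5, k=1)): [5, 3, 1, 0, 2, 4]
After 8 (swap(0, 2)): [1, 3, 5, 0, 2, 4]
After 9 (swap(4, 2)): [1, 3, 2, 0, 5, 4]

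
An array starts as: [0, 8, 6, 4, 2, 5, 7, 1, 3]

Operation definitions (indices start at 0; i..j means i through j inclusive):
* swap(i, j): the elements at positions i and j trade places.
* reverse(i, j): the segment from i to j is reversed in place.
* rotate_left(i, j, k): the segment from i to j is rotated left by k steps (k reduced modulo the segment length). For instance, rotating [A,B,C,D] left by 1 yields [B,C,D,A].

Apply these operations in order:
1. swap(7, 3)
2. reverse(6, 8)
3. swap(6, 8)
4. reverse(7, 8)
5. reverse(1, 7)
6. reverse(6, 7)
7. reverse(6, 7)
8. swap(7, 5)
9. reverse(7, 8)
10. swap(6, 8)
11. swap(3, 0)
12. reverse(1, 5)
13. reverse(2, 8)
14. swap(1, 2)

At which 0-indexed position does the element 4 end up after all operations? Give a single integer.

After 1 (swap(7, 3)): [0, 8, 6, 1, 2, 5, 7, 4, 3]
After 2 (reverse(6, 8)): [0, 8, 6, 1, 2, 5, 3, 4, 7]
After 3 (swap(6, 8)): [0, 8, 6, 1, 2, 5, 7, 4, 3]
After 4 (reverse(7, 8)): [0, 8, 6, 1, 2, 5, 7, 3, 4]
After 5 (reverse(1, 7)): [0, 3, 7, 5, 2, 1, 6, 8, 4]
After 6 (reverse(6, 7)): [0, 3, 7, 5, 2, 1, 8, 6, 4]
After 7 (reverse(6, 7)): [0, 3, 7, 5, 2, 1, 6, 8, 4]
After 8 (swap(7, 5)): [0, 3, 7, 5, 2, 8, 6, 1, 4]
After 9 (reverse(7, 8)): [0, 3, 7, 5, 2, 8, 6, 4, 1]
After 10 (swap(6, 8)): [0, 3, 7, 5, 2, 8, 1, 4, 6]
After 11 (swap(3, 0)): [5, 3, 7, 0, 2, 8, 1, 4, 6]
After 12 (reverse(1, 5)): [5, 8, 2, 0, 7, 3, 1, 4, 6]
After 13 (reverse(2, 8)): [5, 8, 6, 4, 1, 3, 7, 0, 2]
After 14 (swap(1, 2)): [5, 6, 8, 4, 1, 3, 7, 0, 2]

Answer: 3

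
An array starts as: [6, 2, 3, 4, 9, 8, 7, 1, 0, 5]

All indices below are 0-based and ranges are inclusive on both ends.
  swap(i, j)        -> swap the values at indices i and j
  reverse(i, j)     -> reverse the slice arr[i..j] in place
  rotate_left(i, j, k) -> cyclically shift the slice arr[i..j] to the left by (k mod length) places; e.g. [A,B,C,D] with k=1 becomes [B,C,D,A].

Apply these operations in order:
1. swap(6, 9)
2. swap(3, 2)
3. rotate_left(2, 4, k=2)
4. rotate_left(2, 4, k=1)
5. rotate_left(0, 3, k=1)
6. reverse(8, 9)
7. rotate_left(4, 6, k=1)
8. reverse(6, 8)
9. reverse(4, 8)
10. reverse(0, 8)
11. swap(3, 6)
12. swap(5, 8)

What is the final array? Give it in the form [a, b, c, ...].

After 1 (swap(6, 9)): [6, 2, 3, 4, 9, 8, 5, 1, 0, 7]
After 2 (swap(3, 2)): [6, 2, 4, 3, 9, 8, 5, 1, 0, 7]
After 3 (rotate_left(2, 4, k=2)): [6, 2, 9, 4, 3, 8, 5, 1, 0, 7]
After 4 (rotate_left(2, 4, k=1)): [6, 2, 4, 3, 9, 8, 5, 1, 0, 7]
After 5 (rotate_left(0, 3, k=1)): [2, 4, 3, 6, 9, 8, 5, 1, 0, 7]
After 6 (reverse(8, 9)): [2, 4, 3, 6, 9, 8, 5, 1, 7, 0]
After 7 (rotate_left(4, 6, k=1)): [2, 4, 3, 6, 8, 5, 9, 1, 7, 0]
After 8 (reverse(6, 8)): [2, 4, 3, 6, 8, 5, 7, 1, 9, 0]
After 9 (reverse(4, 8)): [2, 4, 3, 6, 9, 1, 7, 5, 8, 0]
After 10 (reverse(0, 8)): [8, 5, 7, 1, 9, 6, 3, 4, 2, 0]
After 11 (swap(3, 6)): [8, 5, 7, 3, 9, 6, 1, 4, 2, 0]
After 12 (swap(5, 8)): [8, 5, 7, 3, 9, 2, 1, 4, 6, 0]

Answer: [8, 5, 7, 3, 9, 2, 1, 4, 6, 0]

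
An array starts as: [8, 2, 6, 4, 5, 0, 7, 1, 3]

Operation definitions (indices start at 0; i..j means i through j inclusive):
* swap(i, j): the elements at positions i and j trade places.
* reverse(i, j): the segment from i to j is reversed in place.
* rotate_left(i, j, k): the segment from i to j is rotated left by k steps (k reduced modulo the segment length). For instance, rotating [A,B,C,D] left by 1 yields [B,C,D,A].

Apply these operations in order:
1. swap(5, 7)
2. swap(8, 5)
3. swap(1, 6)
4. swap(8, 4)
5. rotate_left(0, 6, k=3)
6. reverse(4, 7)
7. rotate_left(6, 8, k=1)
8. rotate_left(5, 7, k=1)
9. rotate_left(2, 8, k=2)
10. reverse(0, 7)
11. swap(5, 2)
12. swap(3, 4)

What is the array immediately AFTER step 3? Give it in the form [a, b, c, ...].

After 1 (swap(5, 7)): [8, 2, 6, 4, 5, 1, 7, 0, 3]
After 2 (swap(8, 5)): [8, 2, 6, 4, 5, 3, 7, 0, 1]
After 3 (swap(1, 6)): [8, 7, 6, 4, 5, 3, 2, 0, 1]

Answer: [8, 7, 6, 4, 5, 3, 2, 0, 1]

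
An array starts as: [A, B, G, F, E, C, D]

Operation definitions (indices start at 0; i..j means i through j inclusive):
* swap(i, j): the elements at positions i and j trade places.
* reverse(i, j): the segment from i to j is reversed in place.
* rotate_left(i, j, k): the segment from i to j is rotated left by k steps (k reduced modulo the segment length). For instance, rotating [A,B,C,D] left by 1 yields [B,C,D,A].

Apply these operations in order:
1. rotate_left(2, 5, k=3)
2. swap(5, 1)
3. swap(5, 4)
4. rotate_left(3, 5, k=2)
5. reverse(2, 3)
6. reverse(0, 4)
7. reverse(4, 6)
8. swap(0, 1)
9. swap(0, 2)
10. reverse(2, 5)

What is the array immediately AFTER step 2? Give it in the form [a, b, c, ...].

After 1 (rotate_left(2, 5, k=3)): [A, B, C, G, F, E, D]
After 2 (swap(5, 1)): [A, E, C, G, F, B, D]

Answer: [A, E, C, G, F, B, D]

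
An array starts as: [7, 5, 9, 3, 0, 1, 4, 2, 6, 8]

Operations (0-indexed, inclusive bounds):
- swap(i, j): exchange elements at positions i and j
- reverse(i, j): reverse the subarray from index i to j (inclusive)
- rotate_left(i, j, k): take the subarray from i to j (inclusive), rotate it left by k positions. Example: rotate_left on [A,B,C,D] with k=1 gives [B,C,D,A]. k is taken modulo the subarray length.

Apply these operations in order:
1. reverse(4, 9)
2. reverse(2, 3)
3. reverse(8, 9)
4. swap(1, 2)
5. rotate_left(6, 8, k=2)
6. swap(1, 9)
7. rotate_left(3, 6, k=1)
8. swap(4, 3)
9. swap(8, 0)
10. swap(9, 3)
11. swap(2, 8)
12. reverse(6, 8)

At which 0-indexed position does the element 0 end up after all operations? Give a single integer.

Answer: 5

Derivation:
After 1 (reverse(4, 9)): [7, 5, 9, 3, 8, 6, 2, 4, 1, 0]
After 2 (reverse(2, 3)): [7, 5, 3, 9, 8, 6, 2, 4, 1, 0]
After 3 (reverse(8, 9)): [7, 5, 3, 9, 8, 6, 2, 4, 0, 1]
After 4 (swap(1, 2)): [7, 3, 5, 9, 8, 6, 2, 4, 0, 1]
After 5 (rotate_left(6, 8, k=2)): [7, 3, 5, 9, 8, 6, 0, 2, 4, 1]
After 6 (swap(1, 9)): [7, 1, 5, 9, 8, 6, 0, 2, 4, 3]
After 7 (rotate_left(3, 6, k=1)): [7, 1, 5, 8, 6, 0, 9, 2, 4, 3]
After 8 (swap(4, 3)): [7, 1, 5, 6, 8, 0, 9, 2, 4, 3]
After 9 (swap(8, 0)): [4, 1, 5, 6, 8, 0, 9, 2, 7, 3]
After 10 (swap(9, 3)): [4, 1, 5, 3, 8, 0, 9, 2, 7, 6]
After 11 (swap(2, 8)): [4, 1, 7, 3, 8, 0, 9, 2, 5, 6]
After 12 (reverse(6, 8)): [4, 1, 7, 3, 8, 0, 5, 2, 9, 6]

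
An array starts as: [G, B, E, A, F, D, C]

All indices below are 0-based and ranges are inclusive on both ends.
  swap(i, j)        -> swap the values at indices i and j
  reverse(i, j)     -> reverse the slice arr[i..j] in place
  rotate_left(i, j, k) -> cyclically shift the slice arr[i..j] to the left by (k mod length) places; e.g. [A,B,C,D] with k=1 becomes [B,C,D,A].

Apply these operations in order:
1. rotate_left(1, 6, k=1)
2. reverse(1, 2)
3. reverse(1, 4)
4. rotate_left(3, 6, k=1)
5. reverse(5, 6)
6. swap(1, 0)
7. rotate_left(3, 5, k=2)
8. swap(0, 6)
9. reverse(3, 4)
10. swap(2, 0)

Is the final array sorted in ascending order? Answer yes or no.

After 1 (rotate_left(1, 6, k=1)): [G, E, A, F, D, C, B]
After 2 (reverse(1, 2)): [G, A, E, F, D, C, B]
After 3 (reverse(1, 4)): [G, D, F, E, A, C, B]
After 4 (rotate_left(3, 6, k=1)): [G, D, F, A, C, B, E]
After 5 (reverse(5, 6)): [G, D, F, A, C, E, B]
After 6 (swap(1, 0)): [D, G, F, A, C, E, B]
After 7 (rotate_left(3, 5, k=2)): [D, G, F, E, A, C, B]
After 8 (swap(0, 6)): [B, G, F, E, A, C, D]
After 9 (reverse(3, 4)): [B, G, F, A, E, C, D]
After 10 (swap(2, 0)): [F, G, B, A, E, C, D]

Answer: no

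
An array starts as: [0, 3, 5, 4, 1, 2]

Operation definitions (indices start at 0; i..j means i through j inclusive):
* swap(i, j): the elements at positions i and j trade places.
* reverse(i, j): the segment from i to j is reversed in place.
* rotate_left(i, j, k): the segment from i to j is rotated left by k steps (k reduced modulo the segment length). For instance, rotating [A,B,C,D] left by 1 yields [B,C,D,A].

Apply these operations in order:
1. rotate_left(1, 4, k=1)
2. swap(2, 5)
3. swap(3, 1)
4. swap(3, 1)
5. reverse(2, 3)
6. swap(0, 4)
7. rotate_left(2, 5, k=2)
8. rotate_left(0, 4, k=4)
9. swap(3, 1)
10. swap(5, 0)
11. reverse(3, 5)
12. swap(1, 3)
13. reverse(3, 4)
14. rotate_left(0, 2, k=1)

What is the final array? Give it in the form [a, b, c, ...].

Answer: [1, 5, 2, 4, 0, 3]

Derivation:
After 1 (rotate_left(1, 4, k=1)): [0, 5, 4, 1, 3, 2]
After 2 (swap(2, 5)): [0, 5, 2, 1, 3, 4]
After 3 (swap(3, 1)): [0, 1, 2, 5, 3, 4]
After 4 (swap(3, 1)): [0, 5, 2, 1, 3, 4]
After 5 (reverse(2, 3)): [0, 5, 1, 2, 3, 4]
After 6 (swap(0, 4)): [3, 5, 1, 2, 0, 4]
After 7 (rotate_left(2, 5, k=2)): [3, 5, 0, 4, 1, 2]
After 8 (rotate_left(0, 4, k=4)): [1, 3, 5, 0, 4, 2]
After 9 (swap(3, 1)): [1, 0, 5, 3, 4, 2]
After 10 (swap(5, 0)): [2, 0, 5, 3, 4, 1]
After 11 (reverse(3, 5)): [2, 0, 5, 1, 4, 3]
After 12 (swap(1, 3)): [2, 1, 5, 0, 4, 3]
After 13 (reverse(3, 4)): [2, 1, 5, 4, 0, 3]
After 14 (rotate_left(0, 2, k=1)): [1, 5, 2, 4, 0, 3]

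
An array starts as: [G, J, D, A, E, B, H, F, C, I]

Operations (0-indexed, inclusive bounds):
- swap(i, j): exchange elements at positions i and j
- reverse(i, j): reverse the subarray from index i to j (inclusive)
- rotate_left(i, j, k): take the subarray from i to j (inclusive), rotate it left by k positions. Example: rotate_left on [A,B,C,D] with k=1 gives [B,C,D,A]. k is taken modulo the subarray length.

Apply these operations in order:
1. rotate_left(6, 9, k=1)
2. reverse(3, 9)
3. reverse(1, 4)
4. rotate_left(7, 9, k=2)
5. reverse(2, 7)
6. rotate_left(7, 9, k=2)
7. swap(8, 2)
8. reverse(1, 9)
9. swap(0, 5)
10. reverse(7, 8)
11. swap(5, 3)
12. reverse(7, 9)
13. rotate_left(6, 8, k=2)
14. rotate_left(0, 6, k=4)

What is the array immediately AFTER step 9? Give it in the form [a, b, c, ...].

Answer: [J, B, A, E, D, G, C, F, H, I]

Derivation:
After 1 (rotate_left(6, 9, k=1)): [G, J, D, A, E, B, F, C, I, H]
After 2 (reverse(3, 9)): [G, J, D, H, I, C, F, B, E, A]
After 3 (reverse(1, 4)): [G, I, H, D, J, C, F, B, E, A]
After 4 (rotate_left(7, 9, k=2)): [G, I, H, D, J, C, F, A, B, E]
After 5 (reverse(2, 7)): [G, I, A, F, C, J, D, H, B, E]
After 6 (rotate_left(7, 9, k=2)): [G, I, A, F, C, J, D, E, H, B]
After 7 (swap(8, 2)): [G, I, H, F, C, J, D, E, A, B]
After 8 (reverse(1, 9)): [G, B, A, E, D, J, C, F, H, I]
After 9 (swap(0, 5)): [J, B, A, E, D, G, C, F, H, I]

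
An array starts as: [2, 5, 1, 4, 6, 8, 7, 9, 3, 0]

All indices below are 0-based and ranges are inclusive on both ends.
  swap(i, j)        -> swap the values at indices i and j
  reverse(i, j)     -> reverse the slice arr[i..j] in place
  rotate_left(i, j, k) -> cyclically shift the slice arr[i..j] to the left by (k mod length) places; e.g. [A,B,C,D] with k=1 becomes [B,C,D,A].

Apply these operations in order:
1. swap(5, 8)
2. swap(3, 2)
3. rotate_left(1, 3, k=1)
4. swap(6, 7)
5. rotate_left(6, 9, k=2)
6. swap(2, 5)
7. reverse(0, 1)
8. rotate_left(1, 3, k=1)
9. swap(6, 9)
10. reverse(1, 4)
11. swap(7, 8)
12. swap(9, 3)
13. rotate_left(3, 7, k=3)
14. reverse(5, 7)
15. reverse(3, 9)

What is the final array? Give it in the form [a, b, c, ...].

After 1 (swap(5, 8)): [2, 5, 1, 4, 6, 3, 7, 9, 8, 0]
After 2 (swap(3, 2)): [2, 5, 4, 1, 6, 3, 7, 9, 8, 0]
After 3 (rotate_left(1, 3, k=1)): [2, 4, 1, 5, 6, 3, 7, 9, 8, 0]
After 4 (swap(6, 7)): [2, 4, 1, 5, 6, 3, 9, 7, 8, 0]
After 5 (rotate_left(6, 9, k=2)): [2, 4, 1, 5, 6, 3, 8, 0, 9, 7]
After 6 (swap(2, 5)): [2, 4, 3, 5, 6, 1, 8, 0, 9, 7]
After 7 (reverse(0, 1)): [4, 2, 3, 5, 6, 1, 8, 0, 9, 7]
After 8 (rotate_left(1, 3, k=1)): [4, 3, 5, 2, 6, 1, 8, 0, 9, 7]
After 9 (swap(6, 9)): [4, 3, 5, 2, 6, 1, 7, 0, 9, 8]
After 10 (reverse(1, 4)): [4, 6, 2, 5, 3, 1, 7, 0, 9, 8]
After 11 (swap(7, 8)): [4, 6, 2, 5, 3, 1, 7, 9, 0, 8]
After 12 (swap(9, 3)): [4, 6, 2, 8, 3, 1, 7, 9, 0, 5]
After 13 (rotate_left(3, 7, k=3)): [4, 6, 2, 7, 9, 8, 3, 1, 0, 5]
After 14 (reverse(5, 7)): [4, 6, 2, 7, 9, 1, 3, 8, 0, 5]
After 15 (reverse(3, 9)): [4, 6, 2, 5, 0, 8, 3, 1, 9, 7]

Answer: [4, 6, 2, 5, 0, 8, 3, 1, 9, 7]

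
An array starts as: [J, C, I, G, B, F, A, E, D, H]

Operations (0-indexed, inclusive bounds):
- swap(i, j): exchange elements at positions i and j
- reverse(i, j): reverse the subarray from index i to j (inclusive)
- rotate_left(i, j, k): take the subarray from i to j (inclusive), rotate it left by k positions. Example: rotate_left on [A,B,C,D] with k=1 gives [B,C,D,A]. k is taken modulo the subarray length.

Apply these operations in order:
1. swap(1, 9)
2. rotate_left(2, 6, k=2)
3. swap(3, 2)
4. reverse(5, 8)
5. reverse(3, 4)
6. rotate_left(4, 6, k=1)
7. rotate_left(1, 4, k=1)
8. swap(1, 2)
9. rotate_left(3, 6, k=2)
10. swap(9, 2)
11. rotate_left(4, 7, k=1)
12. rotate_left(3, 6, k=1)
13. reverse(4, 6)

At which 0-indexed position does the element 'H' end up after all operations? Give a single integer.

After 1 (swap(1, 9)): [J, H, I, G, B, F, A, E, D, C]
After 2 (rotate_left(2, 6, k=2)): [J, H, B, F, A, I, G, E, D, C]
After 3 (swap(3, 2)): [J, H, F, B, A, I, G, E, D, C]
After 4 (reverse(5, 8)): [J, H, F, B, A, D, E, G, I, C]
After 5 (reverse(3, 4)): [J, H, F, A, B, D, E, G, I, C]
After 6 (rotate_left(4, 6, k=1)): [J, H, F, A, D, E, B, G, I, C]
After 7 (rotate_left(1, 4, k=1)): [J, F, A, D, H, E, B, G, I, C]
After 8 (swap(1, 2)): [J, A, F, D, H, E, B, G, I, C]
After 9 (rotate_left(3, 6, k=2)): [J, A, F, E, B, D, H, G, I, C]
After 10 (swap(9, 2)): [J, A, C, E, B, D, H, G, I, F]
After 11 (rotate_left(4, 7, k=1)): [J, A, C, E, D, H, G, B, I, F]
After 12 (rotate_left(3, 6, k=1)): [J, A, C, D, H, G, E, B, I, F]
After 13 (reverse(4, 6)): [J, A, C, D, E, G, H, B, I, F]

Answer: 6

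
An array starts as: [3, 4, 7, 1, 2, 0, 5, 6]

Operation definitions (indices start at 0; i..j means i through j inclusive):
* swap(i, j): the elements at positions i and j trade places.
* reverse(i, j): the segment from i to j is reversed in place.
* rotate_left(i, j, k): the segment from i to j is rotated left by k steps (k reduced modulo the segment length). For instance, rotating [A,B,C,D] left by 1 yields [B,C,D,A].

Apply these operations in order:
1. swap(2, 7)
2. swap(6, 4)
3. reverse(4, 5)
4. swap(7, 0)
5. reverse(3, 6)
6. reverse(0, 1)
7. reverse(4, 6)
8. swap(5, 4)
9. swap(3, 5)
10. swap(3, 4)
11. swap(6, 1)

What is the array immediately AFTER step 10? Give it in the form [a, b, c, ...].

Answer: [4, 7, 6, 0, 1, 2, 5, 3]

Derivation:
After 1 (swap(2, 7)): [3, 4, 6, 1, 2, 0, 5, 7]
After 2 (swap(6, 4)): [3, 4, 6, 1, 5, 0, 2, 7]
After 3 (reverse(4, 5)): [3, 4, 6, 1, 0, 5, 2, 7]
After 4 (swap(7, 0)): [7, 4, 6, 1, 0, 5, 2, 3]
After 5 (reverse(3, 6)): [7, 4, 6, 2, 5, 0, 1, 3]
After 6 (reverse(0, 1)): [4, 7, 6, 2, 5, 0, 1, 3]
After 7 (reverse(4, 6)): [4, 7, 6, 2, 1, 0, 5, 3]
After 8 (swap(5, 4)): [4, 7, 6, 2, 0, 1, 5, 3]
After 9 (swap(3, 5)): [4, 7, 6, 1, 0, 2, 5, 3]
After 10 (swap(3, 4)): [4, 7, 6, 0, 1, 2, 5, 3]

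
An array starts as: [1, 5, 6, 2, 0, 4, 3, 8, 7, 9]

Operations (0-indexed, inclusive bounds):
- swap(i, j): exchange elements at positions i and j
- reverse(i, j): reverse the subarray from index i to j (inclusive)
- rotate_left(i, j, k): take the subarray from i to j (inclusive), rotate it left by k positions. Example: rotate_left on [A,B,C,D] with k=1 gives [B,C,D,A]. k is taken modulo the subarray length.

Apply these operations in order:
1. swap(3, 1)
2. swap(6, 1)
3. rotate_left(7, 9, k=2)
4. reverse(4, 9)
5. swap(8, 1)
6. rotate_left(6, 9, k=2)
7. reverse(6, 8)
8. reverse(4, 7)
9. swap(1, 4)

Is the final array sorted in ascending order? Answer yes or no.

After 1 (swap(3, 1)): [1, 2, 6, 5, 0, 4, 3, 8, 7, 9]
After 2 (swap(6, 1)): [1, 3, 6, 5, 0, 4, 2, 8, 7, 9]
After 3 (rotate_left(7, 9, k=2)): [1, 3, 6, 5, 0, 4, 2, 9, 8, 7]
After 4 (reverse(4, 9)): [1, 3, 6, 5, 7, 8, 9, 2, 4, 0]
After 5 (swap(8, 1)): [1, 4, 6, 5, 7, 8, 9, 2, 3, 0]
After 6 (rotate_left(6, 9, k=2)): [1, 4, 6, 5, 7, 8, 3, 0, 9, 2]
After 7 (reverse(6, 8)): [1, 4, 6, 5, 7, 8, 9, 0, 3, 2]
After 8 (reverse(4, 7)): [1, 4, 6, 5, 0, 9, 8, 7, 3, 2]
After 9 (swap(1, 4)): [1, 0, 6, 5, 4, 9, 8, 7, 3, 2]

Answer: no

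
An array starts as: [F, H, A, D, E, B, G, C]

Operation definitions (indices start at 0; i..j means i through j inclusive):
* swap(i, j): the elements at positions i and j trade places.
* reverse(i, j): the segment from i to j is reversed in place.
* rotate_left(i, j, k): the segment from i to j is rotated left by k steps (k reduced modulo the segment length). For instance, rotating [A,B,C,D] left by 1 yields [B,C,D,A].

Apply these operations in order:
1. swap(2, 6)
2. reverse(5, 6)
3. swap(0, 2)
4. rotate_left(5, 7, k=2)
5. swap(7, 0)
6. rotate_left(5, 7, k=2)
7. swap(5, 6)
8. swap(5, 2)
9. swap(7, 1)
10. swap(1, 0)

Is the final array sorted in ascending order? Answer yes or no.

After 1 (swap(2, 6)): [F, H, G, D, E, B, A, C]
After 2 (reverse(5, 6)): [F, H, G, D, E, A, B, C]
After 3 (swap(0, 2)): [G, H, F, D, E, A, B, C]
After 4 (rotate_left(5, 7, k=2)): [G, H, F, D, E, C, A, B]
After 5 (swap(7, 0)): [B, H, F, D, E, C, A, G]
After 6 (rotate_left(5, 7, k=2)): [B, H, F, D, E, G, C, A]
After 7 (swap(5, 6)): [B, H, F, D, E, C, G, A]
After 8 (swap(5, 2)): [B, H, C, D, E, F, G, A]
After 9 (swap(7, 1)): [B, A, C, D, E, F, G, H]
After 10 (swap(1, 0)): [A, B, C, D, E, F, G, H]

Answer: yes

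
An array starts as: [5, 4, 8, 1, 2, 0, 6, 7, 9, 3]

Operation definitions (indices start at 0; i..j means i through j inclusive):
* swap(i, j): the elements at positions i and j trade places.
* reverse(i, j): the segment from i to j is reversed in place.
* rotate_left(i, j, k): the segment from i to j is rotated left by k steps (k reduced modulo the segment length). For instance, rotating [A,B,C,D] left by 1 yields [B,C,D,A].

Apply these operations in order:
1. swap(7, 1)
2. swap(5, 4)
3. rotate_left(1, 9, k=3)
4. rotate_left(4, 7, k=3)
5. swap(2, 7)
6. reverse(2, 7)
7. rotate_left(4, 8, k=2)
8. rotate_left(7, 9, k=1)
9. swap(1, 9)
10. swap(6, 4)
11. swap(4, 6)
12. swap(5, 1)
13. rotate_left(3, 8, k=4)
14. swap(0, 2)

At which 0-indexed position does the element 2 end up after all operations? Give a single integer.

After 1 (swap(7, 1)): [5, 7, 8, 1, 2, 0, 6, 4, 9, 3]
After 2 (swap(5, 4)): [5, 7, 8, 1, 0, 2, 6, 4, 9, 3]
After 3 (rotate_left(1, 9, k=3)): [5, 0, 2, 6, 4, 9, 3, 7, 8, 1]
After 4 (rotate_left(4, 7, k=3)): [5, 0, 2, 6, 7, 4, 9, 3, 8, 1]
After 5 (swap(2, 7)): [5, 0, 3, 6, 7, 4, 9, 2, 8, 1]
After 6 (reverse(2, 7)): [5, 0, 2, 9, 4, 7, 6, 3, 8, 1]
After 7 (rotate_left(4, 8, k=2)): [5, 0, 2, 9, 6, 3, 8, 4, 7, 1]
After 8 (rotate_left(7, 9, k=1)): [5, 0, 2, 9, 6, 3, 8, 7, 1, 4]
After 9 (swap(1, 9)): [5, 4, 2, 9, 6, 3, 8, 7, 1, 0]
After 10 (swap(6, 4)): [5, 4, 2, 9, 8, 3, 6, 7, 1, 0]
After 11 (swap(4, 6)): [5, 4, 2, 9, 6, 3, 8, 7, 1, 0]
After 12 (swap(5, 1)): [5, 3, 2, 9, 6, 4, 8, 7, 1, 0]
After 13 (rotate_left(3, 8, k=4)): [5, 3, 2, 7, 1, 9, 6, 4, 8, 0]
After 14 (swap(0, 2)): [2, 3, 5, 7, 1, 9, 6, 4, 8, 0]

Answer: 0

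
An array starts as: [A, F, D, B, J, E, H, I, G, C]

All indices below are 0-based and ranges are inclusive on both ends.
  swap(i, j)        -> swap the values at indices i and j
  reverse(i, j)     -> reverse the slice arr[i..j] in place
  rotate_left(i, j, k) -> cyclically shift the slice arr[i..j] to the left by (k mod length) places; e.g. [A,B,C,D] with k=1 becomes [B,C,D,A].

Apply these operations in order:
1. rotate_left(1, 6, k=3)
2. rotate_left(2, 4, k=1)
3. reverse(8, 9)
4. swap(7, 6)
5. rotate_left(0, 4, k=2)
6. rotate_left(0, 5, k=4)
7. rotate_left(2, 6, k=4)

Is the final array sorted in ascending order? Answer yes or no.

Answer: no

Derivation:
After 1 (rotate_left(1, 6, k=3)): [A, J, E, H, F, D, B, I, G, C]
After 2 (rotate_left(2, 4, k=1)): [A, J, H, F, E, D, B, I, G, C]
After 3 (reverse(8, 9)): [A, J, H, F, E, D, B, I, C, G]
After 4 (swap(7, 6)): [A, J, H, F, E, D, I, B, C, G]
After 5 (rotate_left(0, 4, k=2)): [H, F, E, A, J, D, I, B, C, G]
After 6 (rotate_left(0, 5, k=4)): [J, D, H, F, E, A, I, B, C, G]
After 7 (rotate_left(2, 6, k=4)): [J, D, I, H, F, E, A, B, C, G]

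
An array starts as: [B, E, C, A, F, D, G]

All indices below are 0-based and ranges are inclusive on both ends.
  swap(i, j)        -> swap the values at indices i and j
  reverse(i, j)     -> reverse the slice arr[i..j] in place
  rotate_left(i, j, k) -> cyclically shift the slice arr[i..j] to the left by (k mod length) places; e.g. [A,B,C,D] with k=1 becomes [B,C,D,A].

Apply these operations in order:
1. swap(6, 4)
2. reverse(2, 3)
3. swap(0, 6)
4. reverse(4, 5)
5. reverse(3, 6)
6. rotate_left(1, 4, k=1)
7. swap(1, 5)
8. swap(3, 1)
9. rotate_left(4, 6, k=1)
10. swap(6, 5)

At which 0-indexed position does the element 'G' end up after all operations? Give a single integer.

After 1 (swap(6, 4)): [B, E, C, A, G, D, F]
After 2 (reverse(2, 3)): [B, E, A, C, G, D, F]
After 3 (swap(0, 6)): [F, E, A, C, G, D, B]
After 4 (reverse(4, 5)): [F, E, A, C, D, G, B]
After 5 (reverse(3, 6)): [F, E, A, B, G, D, C]
After 6 (rotate_left(1, 4, k=1)): [F, A, B, G, E, D, C]
After 7 (swap(1, 5)): [F, D, B, G, E, A, C]
After 8 (swap(3, 1)): [F, G, B, D, E, A, C]
After 9 (rotate_left(4, 6, k=1)): [F, G, B, D, A, C, E]
After 10 (swap(6, 5)): [F, G, B, D, A, E, C]

Answer: 1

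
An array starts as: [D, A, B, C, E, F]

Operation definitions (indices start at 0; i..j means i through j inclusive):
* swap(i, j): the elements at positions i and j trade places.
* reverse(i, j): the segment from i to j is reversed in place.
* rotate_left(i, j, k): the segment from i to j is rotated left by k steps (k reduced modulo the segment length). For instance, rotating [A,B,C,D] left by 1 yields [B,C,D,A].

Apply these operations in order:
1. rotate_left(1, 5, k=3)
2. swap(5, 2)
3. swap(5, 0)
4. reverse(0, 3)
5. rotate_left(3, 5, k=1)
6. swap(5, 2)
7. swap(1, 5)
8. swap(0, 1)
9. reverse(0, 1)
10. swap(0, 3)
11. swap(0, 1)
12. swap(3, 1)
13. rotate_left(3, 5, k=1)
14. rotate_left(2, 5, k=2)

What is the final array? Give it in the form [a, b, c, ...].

Answer: [E, A, C, B, F, D]

Derivation:
After 1 (rotate_left(1, 5, k=3)): [D, E, F, A, B, C]
After 2 (swap(5, 2)): [D, E, C, A, B, F]
After 3 (swap(5, 0)): [F, E, C, A, B, D]
After 4 (reverse(0, 3)): [A, C, E, F, B, D]
After 5 (rotate_left(3, 5, k=1)): [A, C, E, B, D, F]
After 6 (swap(5, 2)): [A, C, F, B, D, E]
After 7 (swap(1, 5)): [A, E, F, B, D, C]
After 8 (swap(0, 1)): [E, A, F, B, D, C]
After 9 (reverse(0, 1)): [A, E, F, B, D, C]
After 10 (swap(0, 3)): [B, E, F, A, D, C]
After 11 (swap(0, 1)): [E, B, F, A, D, C]
After 12 (swap(3, 1)): [E, A, F, B, D, C]
After 13 (rotate_left(3, 5, k=1)): [E, A, F, D, C, B]
After 14 (rotate_left(2, 5, k=2)): [E, A, C, B, F, D]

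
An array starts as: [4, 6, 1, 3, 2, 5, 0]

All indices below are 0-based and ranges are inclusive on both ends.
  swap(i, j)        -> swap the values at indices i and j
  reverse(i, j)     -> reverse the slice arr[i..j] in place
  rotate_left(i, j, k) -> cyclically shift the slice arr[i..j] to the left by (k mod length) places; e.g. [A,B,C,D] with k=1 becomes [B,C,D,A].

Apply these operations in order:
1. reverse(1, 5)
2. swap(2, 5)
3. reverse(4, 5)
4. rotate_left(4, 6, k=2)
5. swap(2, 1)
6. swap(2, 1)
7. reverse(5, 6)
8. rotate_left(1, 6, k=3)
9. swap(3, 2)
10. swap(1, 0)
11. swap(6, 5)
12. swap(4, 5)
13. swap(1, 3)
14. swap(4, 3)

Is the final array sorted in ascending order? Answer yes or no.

After 1 (reverse(1, 5)): [4, 5, 2, 3, 1, 6, 0]
After 2 (swap(2, 5)): [4, 5, 6, 3, 1, 2, 0]
After 3 (reverse(4, 5)): [4, 5, 6, 3, 2, 1, 0]
After 4 (rotate_left(4, 6, k=2)): [4, 5, 6, 3, 0, 2, 1]
After 5 (swap(2, 1)): [4, 6, 5, 3, 0, 2, 1]
After 6 (swap(2, 1)): [4, 5, 6, 3, 0, 2, 1]
After 7 (reverse(5, 6)): [4, 5, 6, 3, 0, 1, 2]
After 8 (rotate_left(1, 6, k=3)): [4, 0, 1, 2, 5, 6, 3]
After 9 (swap(3, 2)): [4, 0, 2, 1, 5, 6, 3]
After 10 (swap(1, 0)): [0, 4, 2, 1, 5, 6, 3]
After 11 (swap(6, 5)): [0, 4, 2, 1, 5, 3, 6]
After 12 (swap(4, 5)): [0, 4, 2, 1, 3, 5, 6]
After 13 (swap(1, 3)): [0, 1, 2, 4, 3, 5, 6]
After 14 (swap(4, 3)): [0, 1, 2, 3, 4, 5, 6]

Answer: yes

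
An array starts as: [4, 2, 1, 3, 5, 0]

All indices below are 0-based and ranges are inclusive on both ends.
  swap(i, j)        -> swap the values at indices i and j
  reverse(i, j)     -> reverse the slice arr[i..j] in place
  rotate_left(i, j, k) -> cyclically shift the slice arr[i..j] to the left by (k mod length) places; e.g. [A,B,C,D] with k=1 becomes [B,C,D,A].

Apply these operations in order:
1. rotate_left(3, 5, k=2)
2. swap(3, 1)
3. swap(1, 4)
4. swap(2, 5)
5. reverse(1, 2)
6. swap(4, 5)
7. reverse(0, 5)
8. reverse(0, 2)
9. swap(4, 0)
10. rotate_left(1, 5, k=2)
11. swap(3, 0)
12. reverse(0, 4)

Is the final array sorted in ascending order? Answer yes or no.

Answer: no

Derivation:
After 1 (rotate_left(3, 5, k=2)): [4, 2, 1, 0, 3, 5]
After 2 (swap(3, 1)): [4, 0, 1, 2, 3, 5]
After 3 (swap(1, 4)): [4, 3, 1, 2, 0, 5]
After 4 (swap(2, 5)): [4, 3, 5, 2, 0, 1]
After 5 (reverse(1, 2)): [4, 5, 3, 2, 0, 1]
After 6 (swap(4, 5)): [4, 5, 3, 2, 1, 0]
After 7 (reverse(0, 5)): [0, 1, 2, 3, 5, 4]
After 8 (reverse(0, 2)): [2, 1, 0, 3, 5, 4]
After 9 (swap(4, 0)): [5, 1, 0, 3, 2, 4]
After 10 (rotate_left(1, 5, k=2)): [5, 3, 2, 4, 1, 0]
After 11 (swap(3, 0)): [4, 3, 2, 5, 1, 0]
After 12 (reverse(0, 4)): [1, 5, 2, 3, 4, 0]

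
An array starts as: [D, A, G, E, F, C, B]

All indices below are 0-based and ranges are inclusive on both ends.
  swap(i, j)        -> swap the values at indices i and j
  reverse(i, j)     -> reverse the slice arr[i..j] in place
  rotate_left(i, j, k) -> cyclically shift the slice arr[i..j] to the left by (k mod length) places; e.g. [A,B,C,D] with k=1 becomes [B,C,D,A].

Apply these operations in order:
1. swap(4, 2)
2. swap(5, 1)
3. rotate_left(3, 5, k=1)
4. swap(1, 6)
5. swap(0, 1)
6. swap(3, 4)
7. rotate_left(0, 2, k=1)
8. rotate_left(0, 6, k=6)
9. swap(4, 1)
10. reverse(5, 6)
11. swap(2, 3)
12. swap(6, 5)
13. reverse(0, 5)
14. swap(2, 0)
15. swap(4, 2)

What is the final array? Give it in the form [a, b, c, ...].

After 1 (swap(4, 2)): [D, A, F, E, G, C, B]
After 2 (swap(5, 1)): [D, C, F, E, G, A, B]
After 3 (rotate_left(3, 5, k=1)): [D, C, F, G, A, E, B]
After 4 (swap(1, 6)): [D, B, F, G, A, E, C]
After 5 (swap(0, 1)): [B, D, F, G, A, E, C]
After 6 (swap(3, 4)): [B, D, F, A, G, E, C]
After 7 (rotate_left(0, 2, k=1)): [D, F, B, A, G, E, C]
After 8 (rotate_left(0, 6, k=6)): [C, D, F, B, A, G, E]
After 9 (swap(4, 1)): [C, A, F, B, D, G, E]
After 10 (reverse(5, 6)): [C, A, F, B, D, E, G]
After 11 (swap(2, 3)): [C, A, B, F, D, E, G]
After 12 (swap(6, 5)): [C, A, B, F, D, G, E]
After 13 (reverse(0, 5)): [G, D, F, B, A, C, E]
After 14 (swap(2, 0)): [F, D, G, B, A, C, E]
After 15 (swap(4, 2)): [F, D, A, B, G, C, E]

Answer: [F, D, A, B, G, C, E]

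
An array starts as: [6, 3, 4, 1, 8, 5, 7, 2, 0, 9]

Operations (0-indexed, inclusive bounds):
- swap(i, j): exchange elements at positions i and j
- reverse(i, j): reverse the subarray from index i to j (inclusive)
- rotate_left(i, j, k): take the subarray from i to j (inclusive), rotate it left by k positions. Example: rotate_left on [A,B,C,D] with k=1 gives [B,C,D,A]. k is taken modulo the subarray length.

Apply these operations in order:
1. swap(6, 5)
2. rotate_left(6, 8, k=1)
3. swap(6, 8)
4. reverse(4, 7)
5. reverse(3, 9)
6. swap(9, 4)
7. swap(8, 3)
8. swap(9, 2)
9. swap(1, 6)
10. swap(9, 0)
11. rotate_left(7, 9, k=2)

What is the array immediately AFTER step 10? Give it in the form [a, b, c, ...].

Answer: [4, 7, 2, 0, 1, 8, 3, 5, 9, 6]

Derivation:
After 1 (swap(6, 5)): [6, 3, 4, 1, 8, 7, 5, 2, 0, 9]
After 2 (rotate_left(6, 8, k=1)): [6, 3, 4, 1, 8, 7, 2, 0, 5, 9]
After 3 (swap(6, 8)): [6, 3, 4, 1, 8, 7, 5, 0, 2, 9]
After 4 (reverse(4, 7)): [6, 3, 4, 1, 0, 5, 7, 8, 2, 9]
After 5 (reverse(3, 9)): [6, 3, 4, 9, 2, 8, 7, 5, 0, 1]
After 6 (swap(9, 4)): [6, 3, 4, 9, 1, 8, 7, 5, 0, 2]
After 7 (swap(8, 3)): [6, 3, 4, 0, 1, 8, 7, 5, 9, 2]
After 8 (swap(9, 2)): [6, 3, 2, 0, 1, 8, 7, 5, 9, 4]
After 9 (swap(1, 6)): [6, 7, 2, 0, 1, 8, 3, 5, 9, 4]
After 10 (swap(9, 0)): [4, 7, 2, 0, 1, 8, 3, 5, 9, 6]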